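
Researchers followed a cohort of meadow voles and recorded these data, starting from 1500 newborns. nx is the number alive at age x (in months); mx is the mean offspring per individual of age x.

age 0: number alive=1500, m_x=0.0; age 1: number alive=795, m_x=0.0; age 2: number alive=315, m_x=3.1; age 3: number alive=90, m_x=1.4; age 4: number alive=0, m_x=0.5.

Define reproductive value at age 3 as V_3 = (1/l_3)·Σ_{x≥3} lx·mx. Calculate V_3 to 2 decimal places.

lx = nx/n0 = nx/1500: 1, 0.53, 0.21, 0.06, 0
lx·mx for x ≥ 3: 0.084, 0 → sum = 0.084
V_3 = 0.084 / l_3 = 0.084 / 0.06 = 1.4 → 1.40

1.40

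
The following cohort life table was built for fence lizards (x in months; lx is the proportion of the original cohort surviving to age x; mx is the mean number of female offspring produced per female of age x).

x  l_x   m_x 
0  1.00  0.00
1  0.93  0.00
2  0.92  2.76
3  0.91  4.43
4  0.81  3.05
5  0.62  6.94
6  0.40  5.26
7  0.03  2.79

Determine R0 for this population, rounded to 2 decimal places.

15.53

lx·mx by age: 0, 0, 2.5392, 4.0313, 2.4705, 4.3028, 2.104, 0.0837
R0 = Σ lx·mx = 15.5315 → 15.53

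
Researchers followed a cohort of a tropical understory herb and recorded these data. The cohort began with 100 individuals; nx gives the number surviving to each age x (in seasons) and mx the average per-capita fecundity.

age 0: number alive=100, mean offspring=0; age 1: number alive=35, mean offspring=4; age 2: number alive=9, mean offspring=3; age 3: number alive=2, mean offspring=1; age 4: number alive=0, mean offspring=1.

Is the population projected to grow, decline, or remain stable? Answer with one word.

lx = nx/n0 = nx/100: 1, 0.35, 0.09, 0.02, 0
R0 = Σ lx·mx = 0 + 1.4 + 0.27 + 0.02 + 0 = 1.69
R0 > 1, so the population is growing.

growing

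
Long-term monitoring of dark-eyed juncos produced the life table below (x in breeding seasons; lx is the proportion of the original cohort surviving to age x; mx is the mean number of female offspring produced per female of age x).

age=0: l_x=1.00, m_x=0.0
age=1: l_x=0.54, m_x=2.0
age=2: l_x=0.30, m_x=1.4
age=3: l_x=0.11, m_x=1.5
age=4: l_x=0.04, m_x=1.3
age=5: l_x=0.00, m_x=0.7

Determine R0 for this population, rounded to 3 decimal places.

lx·mx by age: 0, 1.08, 0.42, 0.165, 0.052, 0
R0 = Σ lx·mx = 1.717 → 1.717

1.717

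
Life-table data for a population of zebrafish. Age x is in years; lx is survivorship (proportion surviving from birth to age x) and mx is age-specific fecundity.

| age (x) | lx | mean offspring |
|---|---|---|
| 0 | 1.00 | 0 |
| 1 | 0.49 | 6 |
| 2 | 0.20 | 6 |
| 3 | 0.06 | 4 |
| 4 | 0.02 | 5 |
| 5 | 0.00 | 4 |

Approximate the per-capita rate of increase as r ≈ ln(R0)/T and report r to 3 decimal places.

R0 = Σ lx·mx = 0 + 2.94 + 1.2 + 0.24 + 0.1 + 0 = 4.48
Σ x·lx·mx = 6.46; T = 6.46/4.48 = 1.44196…
r ≈ ln(R0)/T = ln(4.48)/1.44196… = 1.03999… → 1.040

1.040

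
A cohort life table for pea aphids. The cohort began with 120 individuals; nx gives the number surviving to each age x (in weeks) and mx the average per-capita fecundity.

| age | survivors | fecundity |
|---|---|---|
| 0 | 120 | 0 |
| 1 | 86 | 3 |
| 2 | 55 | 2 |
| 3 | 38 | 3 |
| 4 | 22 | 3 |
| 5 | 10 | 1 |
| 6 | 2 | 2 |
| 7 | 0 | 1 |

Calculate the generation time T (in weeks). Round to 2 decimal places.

2.06

lx = nx/n0 = nx/120: 1, 0.71667…, 0.45833…, 0.31667…, 0.18333…, 0.08333…, 0.01667…, 0
lx·mx: 0, 2.15…, 0.916667…, 0.95…, 0.55…, 0.083333…, 0.033333…, 0 → R0 = 4.683333…
x·lx·mx: 0, 2.15…, 1.833333…, 2.85…, 2.2…, 0.416667…, 0.2…, 0 → Σ = 9.65…
T = 9.65… / 4.683333… = 2.060498… → 2.06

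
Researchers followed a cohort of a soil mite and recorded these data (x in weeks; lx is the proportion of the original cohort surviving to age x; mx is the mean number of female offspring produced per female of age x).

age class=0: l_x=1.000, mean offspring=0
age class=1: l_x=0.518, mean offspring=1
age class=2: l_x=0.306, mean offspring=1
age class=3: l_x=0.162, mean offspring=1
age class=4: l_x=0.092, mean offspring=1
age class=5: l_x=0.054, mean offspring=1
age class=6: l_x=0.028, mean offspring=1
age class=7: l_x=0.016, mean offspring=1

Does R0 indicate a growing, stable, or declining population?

growing

R0 = Σ lx·mx = 0 + 0.518 + 0.306 + 0.162 + 0.092 + 0.054 + 0.028 + 0.016 = 1.176
R0 > 1, so the population is growing.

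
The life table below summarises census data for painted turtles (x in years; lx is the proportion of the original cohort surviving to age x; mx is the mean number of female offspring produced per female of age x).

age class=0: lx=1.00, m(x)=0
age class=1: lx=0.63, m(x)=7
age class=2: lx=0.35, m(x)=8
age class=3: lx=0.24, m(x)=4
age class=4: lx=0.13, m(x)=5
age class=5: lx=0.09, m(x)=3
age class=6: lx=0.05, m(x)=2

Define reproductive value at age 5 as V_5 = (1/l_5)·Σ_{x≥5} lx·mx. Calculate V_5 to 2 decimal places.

lx·mx for x ≥ 5: 0.27, 0.1 → sum = 0.37
V_5 = 0.37 / l_5 = 0.37 / 0.09 = 4.111111… → 4.11

4.11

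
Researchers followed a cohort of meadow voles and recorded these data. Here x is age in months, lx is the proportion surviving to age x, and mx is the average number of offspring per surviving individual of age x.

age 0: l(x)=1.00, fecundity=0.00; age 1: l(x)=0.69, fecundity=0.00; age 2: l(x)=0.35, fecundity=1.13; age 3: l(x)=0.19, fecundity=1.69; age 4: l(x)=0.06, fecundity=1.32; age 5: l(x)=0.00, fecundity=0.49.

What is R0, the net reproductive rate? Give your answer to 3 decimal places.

0.796

lx·mx by age: 0, 0, 0.3955, 0.3211, 0.0792, 0
R0 = Σ lx·mx = 0.7958 → 0.796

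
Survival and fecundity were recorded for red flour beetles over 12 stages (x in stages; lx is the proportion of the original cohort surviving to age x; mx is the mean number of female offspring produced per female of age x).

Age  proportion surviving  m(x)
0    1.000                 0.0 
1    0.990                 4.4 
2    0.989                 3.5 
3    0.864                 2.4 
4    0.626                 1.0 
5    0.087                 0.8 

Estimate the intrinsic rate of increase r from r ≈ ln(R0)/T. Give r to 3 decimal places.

R0 = Σ lx·mx = 0 + 4.356 + 3.4615 + 2.0736 + 0.626 + 0.0696 = 10.5867
Σ x·lx·mx = 20.3518; T = 20.3518/10.5867 = 1.92239…
r ≈ ln(R0)/T = ln(10.5867)/1.92239… = 1.22743… → 1.227

1.227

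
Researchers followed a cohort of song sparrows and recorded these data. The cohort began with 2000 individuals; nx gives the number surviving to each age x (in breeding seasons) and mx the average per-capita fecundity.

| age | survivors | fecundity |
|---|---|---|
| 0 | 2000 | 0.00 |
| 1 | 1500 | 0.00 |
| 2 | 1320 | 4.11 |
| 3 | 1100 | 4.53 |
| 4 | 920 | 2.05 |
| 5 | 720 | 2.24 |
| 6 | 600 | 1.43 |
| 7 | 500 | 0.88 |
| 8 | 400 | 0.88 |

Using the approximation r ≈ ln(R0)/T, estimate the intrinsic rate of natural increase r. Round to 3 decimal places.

0.608

lx = nx/n0 = nx/2000: 1, 0.75, 0.66, 0.55, 0.46, 0.36, 0.3, 0.25, 0.2
R0 = Σ lx·mx = 0 + 0 + 2.7126 + 2.4915 + 0.943 + 0.8064 + 0.429 + 0.22 + 0.176 = 7.7785
Σ x·lx·mx = 26.2257; T = 26.2257/7.7785 = 3.37156…
r ≈ ln(R0)/T = ln(7.7785)/3.37156… = 0.60843… → 0.608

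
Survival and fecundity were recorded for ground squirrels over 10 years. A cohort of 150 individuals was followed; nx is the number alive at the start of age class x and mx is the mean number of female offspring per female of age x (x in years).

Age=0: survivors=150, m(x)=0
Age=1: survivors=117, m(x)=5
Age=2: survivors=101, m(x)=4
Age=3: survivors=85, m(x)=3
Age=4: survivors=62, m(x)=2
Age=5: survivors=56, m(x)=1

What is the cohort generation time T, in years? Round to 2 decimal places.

2.06

lx = nx/n0 = nx/150: 1, 0.78, 0.67333…, 0.56667…, 0.41333…, 0.37333…
lx·mx: 0, 3.9, 2.693333…, 1.7…, 0.826667…, 0.373333… → R0 = 9.493333…
x·lx·mx: 0, 3.9, 5.386667…, 5.1…, 3.306667…, 1.866667… → Σ = 19.56…
T = 19.56… / 9.493333… = 2.060393… → 2.06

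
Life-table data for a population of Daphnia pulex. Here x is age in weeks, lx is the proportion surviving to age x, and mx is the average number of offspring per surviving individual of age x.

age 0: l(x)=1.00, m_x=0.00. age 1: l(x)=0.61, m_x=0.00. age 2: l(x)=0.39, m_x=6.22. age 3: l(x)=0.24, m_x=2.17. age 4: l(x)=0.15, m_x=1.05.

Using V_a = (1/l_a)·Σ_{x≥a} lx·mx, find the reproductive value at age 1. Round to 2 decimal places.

5.09

lx·mx for x ≥ 1: 0, 2.4258, 0.5208, 0.1575 → sum = 3.1041
V_1 = 3.1041 / l_1 = 3.1041 / 0.61 = 5.088689… → 5.09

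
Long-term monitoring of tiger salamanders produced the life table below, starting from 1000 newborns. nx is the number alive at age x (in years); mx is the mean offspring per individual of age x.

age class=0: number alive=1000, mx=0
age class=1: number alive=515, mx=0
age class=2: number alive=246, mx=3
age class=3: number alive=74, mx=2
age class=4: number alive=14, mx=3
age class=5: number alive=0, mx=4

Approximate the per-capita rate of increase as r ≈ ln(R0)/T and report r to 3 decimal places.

lx = nx/n0 = nx/1000: 1, 0.515, 0.246, 0.074, 0.014, 0
R0 = Σ lx·mx = 0 + 0 + 0.738 + 0.148 + 0.042 + 0 = 0.928
Σ x·lx·mx = 2.088; T = 2.088/0.928 = 2.25
r ≈ ln(R0)/T = ln(0.928)/2.25 = -0.03321… → -0.033

-0.033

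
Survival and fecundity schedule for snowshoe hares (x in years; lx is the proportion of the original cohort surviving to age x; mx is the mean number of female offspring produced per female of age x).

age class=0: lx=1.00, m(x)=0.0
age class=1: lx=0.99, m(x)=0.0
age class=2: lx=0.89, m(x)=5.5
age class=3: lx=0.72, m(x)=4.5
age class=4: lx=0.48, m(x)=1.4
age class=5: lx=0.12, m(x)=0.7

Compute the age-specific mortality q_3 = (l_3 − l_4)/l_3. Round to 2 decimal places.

q_3 = (l_3 − l_4) / l_3 = (0.72 − 0.48) / 0.72
     = 0.24 / 0.72 = 0.333333… → 0.33

0.33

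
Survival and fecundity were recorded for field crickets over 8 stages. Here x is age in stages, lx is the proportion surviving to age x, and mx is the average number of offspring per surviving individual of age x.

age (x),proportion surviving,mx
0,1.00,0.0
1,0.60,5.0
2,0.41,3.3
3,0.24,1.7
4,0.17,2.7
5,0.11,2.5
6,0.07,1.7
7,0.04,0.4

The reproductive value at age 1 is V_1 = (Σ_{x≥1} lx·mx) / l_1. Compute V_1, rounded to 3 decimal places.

9.383

lx·mx for x ≥ 1: 3, 1.353, 0.408, 0.459, 0.275, 0.119, 0.016 → sum = 5.63
V_1 = 5.63 / l_1 = 5.63 / 0.6 = 9.383333… → 9.383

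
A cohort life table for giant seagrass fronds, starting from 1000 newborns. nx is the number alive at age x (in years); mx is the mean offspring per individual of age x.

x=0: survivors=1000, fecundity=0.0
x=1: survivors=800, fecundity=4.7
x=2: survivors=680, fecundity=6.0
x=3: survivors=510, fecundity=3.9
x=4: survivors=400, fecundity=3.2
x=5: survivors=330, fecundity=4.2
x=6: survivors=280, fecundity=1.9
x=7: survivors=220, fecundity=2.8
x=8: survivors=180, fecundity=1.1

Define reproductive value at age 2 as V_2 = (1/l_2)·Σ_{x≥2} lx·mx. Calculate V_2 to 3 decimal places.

lx = nx/n0 = nx/1000: 1, 0.8, 0.68, 0.51, 0.4, 0.33, 0.28, 0.22, 0.18
lx·mx for x ≥ 2: 4.08, 1.989, 1.28, 1.386, 0.532, 0.616, 0.198 → sum = 10.081
V_2 = 10.081 / l_2 = 10.081 / 0.68 = 14.825 → 14.825

14.825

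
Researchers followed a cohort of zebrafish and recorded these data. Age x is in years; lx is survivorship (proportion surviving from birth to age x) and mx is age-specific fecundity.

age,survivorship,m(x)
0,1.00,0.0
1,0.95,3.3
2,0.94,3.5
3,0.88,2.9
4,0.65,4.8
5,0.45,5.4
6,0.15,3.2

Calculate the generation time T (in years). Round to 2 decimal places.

lx·mx: 0, 3.135, 3.29, 2.552, 3.12, 2.43, 0.48 → R0 = 15.007
x·lx·mx: 0, 3.135, 6.58, 7.656, 12.48, 12.15, 2.88 → Σ = 44.881
T = 44.881 / 15.007 = 2.990671… → 2.99

2.99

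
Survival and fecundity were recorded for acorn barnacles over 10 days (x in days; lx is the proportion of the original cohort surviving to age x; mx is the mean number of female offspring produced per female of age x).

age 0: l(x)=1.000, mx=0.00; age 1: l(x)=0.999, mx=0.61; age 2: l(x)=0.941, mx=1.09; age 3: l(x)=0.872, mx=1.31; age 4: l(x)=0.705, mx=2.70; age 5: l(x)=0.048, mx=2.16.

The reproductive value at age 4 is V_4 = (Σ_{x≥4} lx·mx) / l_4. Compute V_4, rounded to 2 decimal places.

2.85

lx·mx for x ≥ 4: 1.9035, 0.10368 → sum = 2.00718
V_4 = 2.00718 / l_4 = 2.00718 / 0.705 = 2.847064… → 2.85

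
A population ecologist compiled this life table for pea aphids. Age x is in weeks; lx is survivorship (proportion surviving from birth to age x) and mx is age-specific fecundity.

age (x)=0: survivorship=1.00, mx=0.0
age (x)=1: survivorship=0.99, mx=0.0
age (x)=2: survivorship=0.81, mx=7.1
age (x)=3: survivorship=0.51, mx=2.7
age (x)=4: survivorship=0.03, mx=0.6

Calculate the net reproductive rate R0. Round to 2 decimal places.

7.15

lx·mx by age: 0, 0, 5.751, 1.377, 0.018
R0 = Σ lx·mx = 7.146 → 7.15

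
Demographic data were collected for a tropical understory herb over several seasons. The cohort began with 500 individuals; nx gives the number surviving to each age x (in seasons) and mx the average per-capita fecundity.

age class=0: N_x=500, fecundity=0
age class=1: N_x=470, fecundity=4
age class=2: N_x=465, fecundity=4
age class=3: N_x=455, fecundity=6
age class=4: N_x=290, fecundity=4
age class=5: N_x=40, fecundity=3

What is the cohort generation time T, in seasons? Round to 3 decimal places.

2.455

lx = nx/n0 = nx/500: 1, 0.94, 0.93, 0.91, 0.58, 0.08
lx·mx: 0, 3.76, 3.72, 5.46, 2.32, 0.24 → R0 = 15.5
x·lx·mx: 0, 3.76, 7.44, 16.38, 9.28, 1.2 → Σ = 38.06
T = 38.06 / 15.5 = 2.455484… → 2.455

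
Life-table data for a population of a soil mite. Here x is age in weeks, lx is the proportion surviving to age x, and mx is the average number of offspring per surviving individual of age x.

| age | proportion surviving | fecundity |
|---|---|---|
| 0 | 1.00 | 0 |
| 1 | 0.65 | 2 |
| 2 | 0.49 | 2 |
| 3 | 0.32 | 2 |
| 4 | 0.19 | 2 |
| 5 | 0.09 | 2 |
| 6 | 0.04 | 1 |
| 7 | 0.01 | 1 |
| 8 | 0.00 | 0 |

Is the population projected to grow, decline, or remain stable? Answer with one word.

growing

R0 = Σ lx·mx = 0 + 1.3 + 0.98 + 0.64 + 0.38 + 0.18 + 0.04 + 0.01 + 0 = 3.53
R0 > 1, so the population is growing.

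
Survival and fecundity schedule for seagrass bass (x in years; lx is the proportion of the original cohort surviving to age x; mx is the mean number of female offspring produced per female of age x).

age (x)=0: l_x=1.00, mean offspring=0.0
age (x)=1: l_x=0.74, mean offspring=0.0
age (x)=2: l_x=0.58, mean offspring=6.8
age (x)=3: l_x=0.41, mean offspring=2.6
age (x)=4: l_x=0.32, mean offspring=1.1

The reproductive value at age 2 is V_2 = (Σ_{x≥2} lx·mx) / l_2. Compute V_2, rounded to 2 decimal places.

9.24

lx·mx for x ≥ 2: 3.944, 1.066, 0.352 → sum = 5.362
V_2 = 5.362 / l_2 = 5.362 / 0.58 = 9.244828… → 9.24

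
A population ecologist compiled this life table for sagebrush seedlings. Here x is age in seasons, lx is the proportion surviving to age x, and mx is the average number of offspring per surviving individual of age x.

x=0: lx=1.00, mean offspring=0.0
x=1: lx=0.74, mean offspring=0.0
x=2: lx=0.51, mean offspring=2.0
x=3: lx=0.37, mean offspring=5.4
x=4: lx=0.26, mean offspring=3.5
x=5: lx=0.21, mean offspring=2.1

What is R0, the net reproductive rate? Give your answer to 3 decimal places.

4.369

lx·mx by age: 0, 0, 1.02, 1.998, 0.91, 0.441
R0 = Σ lx·mx = 4.369 → 4.369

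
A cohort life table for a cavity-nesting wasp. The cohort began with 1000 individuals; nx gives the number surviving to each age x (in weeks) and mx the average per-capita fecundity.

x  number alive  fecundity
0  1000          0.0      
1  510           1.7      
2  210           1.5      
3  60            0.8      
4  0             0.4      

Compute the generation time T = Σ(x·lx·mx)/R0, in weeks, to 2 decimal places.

lx = nx/n0 = nx/1000: 1, 0.51, 0.21, 0.06, 0
lx·mx: 0, 0.867, 0.315, 0.048, 0 → R0 = 1.23
x·lx·mx: 0, 0.867, 0.63, 0.144, 0 → Σ = 1.641
T = 1.641 / 1.23 = 1.334146… → 1.33

1.33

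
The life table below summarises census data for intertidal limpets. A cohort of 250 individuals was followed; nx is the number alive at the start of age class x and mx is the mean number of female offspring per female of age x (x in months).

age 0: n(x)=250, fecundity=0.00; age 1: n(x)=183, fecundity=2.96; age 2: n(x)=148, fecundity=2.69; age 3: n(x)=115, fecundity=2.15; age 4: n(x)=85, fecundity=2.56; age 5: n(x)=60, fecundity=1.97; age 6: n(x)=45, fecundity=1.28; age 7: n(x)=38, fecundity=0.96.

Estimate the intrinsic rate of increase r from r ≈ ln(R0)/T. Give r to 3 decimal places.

0.729

lx = nx/n0 = nx/250: 1, 0.732, 0.592, 0.46, 0.34, 0.24, 0.18, 0.152
R0 = Σ lx·mx = 0 + 2.16672 + 1.59248 + 0.989 + 0.8704 + 0.4728 + 0.2304 + 0.14592 = 6.46772
Σ x·lx·mx = 16.56812; T = 16.56812/6.46772 = 2.56166…
r ≈ ln(R0)/T = ln(6.46772)/2.56166… = 0.72875… → 0.729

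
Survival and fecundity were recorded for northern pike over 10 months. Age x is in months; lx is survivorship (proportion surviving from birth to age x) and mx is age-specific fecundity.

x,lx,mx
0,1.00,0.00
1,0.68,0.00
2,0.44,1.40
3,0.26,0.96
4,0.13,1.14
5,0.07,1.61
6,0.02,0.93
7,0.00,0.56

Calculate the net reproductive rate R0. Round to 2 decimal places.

1.15

lx·mx by age: 0, 0, 0.616, 0.2496, 0.1482, 0.1127, 0.0186, 0
R0 = Σ lx·mx = 1.1451 → 1.15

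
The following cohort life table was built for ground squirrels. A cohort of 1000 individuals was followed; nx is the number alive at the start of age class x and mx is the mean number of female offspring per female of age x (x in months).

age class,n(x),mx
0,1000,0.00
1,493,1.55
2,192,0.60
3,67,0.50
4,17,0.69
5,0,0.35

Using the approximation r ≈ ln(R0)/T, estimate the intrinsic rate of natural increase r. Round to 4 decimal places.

lx = nx/n0 = nx/1000: 1, 0.493, 0.192, 0.067, 0.017, 0
R0 = Σ lx·mx = 0 + 0.76415 + 0.1152 + 0.0335 + 0.01173 + 0 = 0.92458
Σ x·lx·mx = 1.14197; T = 1.14197/0.92458 = 1.23512…
r ≈ ln(R0)/T = ln(0.92458)/1.23512… = -0.063488… → -0.0635

-0.0635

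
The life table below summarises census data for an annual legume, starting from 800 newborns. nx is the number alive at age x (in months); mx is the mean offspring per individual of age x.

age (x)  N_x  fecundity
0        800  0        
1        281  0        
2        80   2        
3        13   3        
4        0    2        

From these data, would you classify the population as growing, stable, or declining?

lx = nx/n0 = nx/800: 1, 0.35125, 0.1, 0.01625, 0
R0 = Σ lx·mx = 0 + 0 + 0.2 + 0.04875 + 0 = 0.24875
R0 < 1, so the population is declining.

declining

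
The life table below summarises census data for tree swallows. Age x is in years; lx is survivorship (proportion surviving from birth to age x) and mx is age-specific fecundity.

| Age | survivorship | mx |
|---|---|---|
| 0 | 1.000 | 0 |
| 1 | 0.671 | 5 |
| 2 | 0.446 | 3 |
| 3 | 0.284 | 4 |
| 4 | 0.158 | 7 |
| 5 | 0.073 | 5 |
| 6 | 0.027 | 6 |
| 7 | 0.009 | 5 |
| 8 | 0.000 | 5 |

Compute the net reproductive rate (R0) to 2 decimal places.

7.51

lx·mx by age: 0, 3.355, 1.338, 1.136, 1.106, 0.365, 0.162, 0.045, 0
R0 = Σ lx·mx = 7.507 → 7.51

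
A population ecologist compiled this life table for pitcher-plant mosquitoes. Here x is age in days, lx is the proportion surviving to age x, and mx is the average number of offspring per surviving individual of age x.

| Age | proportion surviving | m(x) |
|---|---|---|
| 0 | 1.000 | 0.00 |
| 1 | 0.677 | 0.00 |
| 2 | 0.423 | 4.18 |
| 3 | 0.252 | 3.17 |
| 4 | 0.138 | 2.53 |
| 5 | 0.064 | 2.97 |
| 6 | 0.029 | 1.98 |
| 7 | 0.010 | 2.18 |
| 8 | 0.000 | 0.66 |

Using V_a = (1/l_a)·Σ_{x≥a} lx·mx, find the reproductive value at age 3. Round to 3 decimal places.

lx·mx for x ≥ 3: 0.79884, 0.34914, 0.19008, 0.05742, 0.0218, 0 → sum = 1.41728
V_3 = 1.41728 / l_3 = 1.41728 / 0.252 = 5.624127… → 5.624

5.624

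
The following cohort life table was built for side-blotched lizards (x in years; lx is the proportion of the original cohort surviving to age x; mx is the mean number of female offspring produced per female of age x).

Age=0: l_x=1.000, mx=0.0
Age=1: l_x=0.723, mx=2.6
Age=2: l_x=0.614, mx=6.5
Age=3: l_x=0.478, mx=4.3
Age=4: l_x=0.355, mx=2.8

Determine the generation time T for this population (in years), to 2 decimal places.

2.24

lx·mx: 0, 1.8798, 3.991, 2.0554, 0.994 → R0 = 8.9202
x·lx·mx: 0, 1.8798, 7.982, 6.1662, 3.976 → Σ = 20.004
T = 20.004 / 8.9202 = 2.242551… → 2.24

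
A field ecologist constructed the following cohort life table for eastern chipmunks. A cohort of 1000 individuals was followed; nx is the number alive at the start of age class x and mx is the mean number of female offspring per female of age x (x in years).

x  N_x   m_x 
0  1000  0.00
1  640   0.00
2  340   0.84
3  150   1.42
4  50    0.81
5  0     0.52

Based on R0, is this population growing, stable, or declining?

lx = nx/n0 = nx/1000: 1, 0.64, 0.34, 0.15, 0.05, 0
R0 = Σ lx·mx = 0 + 0 + 0.2856 + 0.213 + 0.0405 + 0 = 0.5391
R0 < 1, so the population is declining.

declining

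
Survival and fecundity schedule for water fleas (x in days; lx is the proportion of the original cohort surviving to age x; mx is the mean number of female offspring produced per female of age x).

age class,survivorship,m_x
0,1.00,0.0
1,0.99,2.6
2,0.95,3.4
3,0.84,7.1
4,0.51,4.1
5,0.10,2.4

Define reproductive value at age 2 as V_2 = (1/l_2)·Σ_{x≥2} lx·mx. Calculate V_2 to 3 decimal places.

lx·mx for x ≥ 2: 3.23, 5.964, 2.091, 0.24 → sum = 11.525
V_2 = 11.525 / l_2 = 11.525 / 0.95 = 12.131579… → 12.132

12.132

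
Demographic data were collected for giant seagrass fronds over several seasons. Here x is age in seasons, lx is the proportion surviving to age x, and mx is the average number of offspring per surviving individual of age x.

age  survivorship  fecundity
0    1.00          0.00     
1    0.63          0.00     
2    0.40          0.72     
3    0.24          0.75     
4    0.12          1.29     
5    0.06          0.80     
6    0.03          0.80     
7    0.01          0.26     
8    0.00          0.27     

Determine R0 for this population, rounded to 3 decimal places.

lx·mx by age: 0, 0, 0.288, 0.18, 0.1548, 0.048, 0.024, 0.0026, 0
R0 = Σ lx·mx = 0.6974 → 0.697

0.697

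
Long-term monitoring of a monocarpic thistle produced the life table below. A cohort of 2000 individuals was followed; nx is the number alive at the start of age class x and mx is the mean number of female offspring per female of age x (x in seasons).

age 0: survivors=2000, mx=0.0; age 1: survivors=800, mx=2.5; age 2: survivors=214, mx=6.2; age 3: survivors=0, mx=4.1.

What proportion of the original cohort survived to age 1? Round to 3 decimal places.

0.400

l_1 = n_1/n_0 = 800/2000 = 0.4 → 0.400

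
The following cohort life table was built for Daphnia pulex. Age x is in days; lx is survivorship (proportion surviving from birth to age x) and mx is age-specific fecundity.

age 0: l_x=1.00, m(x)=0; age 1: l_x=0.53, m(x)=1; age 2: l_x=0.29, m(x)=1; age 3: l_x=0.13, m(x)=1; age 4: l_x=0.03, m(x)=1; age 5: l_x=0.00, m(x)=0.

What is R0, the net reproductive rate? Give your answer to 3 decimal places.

lx·mx by age: 0, 0.53, 0.29, 0.13, 0.03, 0
R0 = Σ lx·mx = 0.98 → 0.980

0.980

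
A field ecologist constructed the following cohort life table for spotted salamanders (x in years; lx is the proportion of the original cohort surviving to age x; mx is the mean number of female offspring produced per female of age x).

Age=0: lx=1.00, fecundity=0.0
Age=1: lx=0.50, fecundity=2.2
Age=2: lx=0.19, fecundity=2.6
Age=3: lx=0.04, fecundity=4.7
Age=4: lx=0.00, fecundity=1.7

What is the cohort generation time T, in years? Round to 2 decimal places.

lx·mx: 0, 1.1, 0.494, 0.188, 0 → R0 = 1.782
x·lx·mx: 0, 1.1, 0.988, 0.564, 0 → Σ = 2.652
T = 2.652 / 1.782 = 1.488215… → 1.49

1.49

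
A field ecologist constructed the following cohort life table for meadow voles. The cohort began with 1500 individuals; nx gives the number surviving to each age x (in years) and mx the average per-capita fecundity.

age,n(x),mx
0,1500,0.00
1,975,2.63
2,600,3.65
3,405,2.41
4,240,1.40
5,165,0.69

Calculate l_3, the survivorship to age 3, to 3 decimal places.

l_3 = n_3/n_0 = 405/1500 = 0.27 → 0.270

0.270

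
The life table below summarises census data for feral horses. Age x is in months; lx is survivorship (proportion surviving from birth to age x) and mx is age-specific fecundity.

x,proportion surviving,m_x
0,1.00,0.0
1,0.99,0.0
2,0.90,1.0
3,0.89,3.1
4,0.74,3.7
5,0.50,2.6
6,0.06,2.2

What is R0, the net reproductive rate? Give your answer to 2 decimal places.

7.83

lx·mx by age: 0, 0, 0.9, 2.759, 2.738, 1.3, 0.132
R0 = Σ lx·mx = 7.829 → 7.83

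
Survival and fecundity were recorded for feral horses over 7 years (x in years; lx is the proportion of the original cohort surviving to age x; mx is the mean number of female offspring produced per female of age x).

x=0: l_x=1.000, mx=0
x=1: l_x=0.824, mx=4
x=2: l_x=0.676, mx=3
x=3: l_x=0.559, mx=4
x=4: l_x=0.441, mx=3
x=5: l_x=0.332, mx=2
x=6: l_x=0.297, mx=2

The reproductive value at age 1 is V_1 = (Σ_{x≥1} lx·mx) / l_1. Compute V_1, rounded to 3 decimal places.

lx·mx for x ≥ 1: 3.296, 2.028, 2.236, 1.323, 0.664, 0.594 → sum = 10.141
V_1 = 10.141 / l_1 = 10.141 / 0.824 = 12.307039… → 12.307

12.307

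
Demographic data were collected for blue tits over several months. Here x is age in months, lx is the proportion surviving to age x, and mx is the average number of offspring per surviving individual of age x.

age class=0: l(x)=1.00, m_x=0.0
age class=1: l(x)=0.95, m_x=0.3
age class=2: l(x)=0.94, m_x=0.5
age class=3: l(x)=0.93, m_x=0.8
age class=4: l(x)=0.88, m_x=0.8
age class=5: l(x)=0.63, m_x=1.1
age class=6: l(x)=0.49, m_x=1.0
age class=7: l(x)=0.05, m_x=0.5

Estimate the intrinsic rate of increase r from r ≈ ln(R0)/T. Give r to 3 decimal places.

0.326

R0 = Σ lx·mx = 0 + 0.285 + 0.47 + 0.744 + 0.704 + 0.693 + 0.49 + 0.025 = 3.411
Σ x·lx·mx = 12.853; T = 12.853/3.411 = 3.7681…
r ≈ ln(R0)/T = ln(3.411)/3.7681… = 0.32563… → 0.326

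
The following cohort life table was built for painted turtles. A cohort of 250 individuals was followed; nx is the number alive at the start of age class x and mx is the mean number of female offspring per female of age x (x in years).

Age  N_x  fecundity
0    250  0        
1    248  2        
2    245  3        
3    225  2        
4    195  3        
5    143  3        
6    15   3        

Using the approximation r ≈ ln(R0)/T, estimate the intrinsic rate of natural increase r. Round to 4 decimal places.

0.8128

lx = nx/n0 = nx/250: 1, 0.992, 0.98, 0.9, 0.78, 0.572, 0.06
R0 = Σ lx·mx = 0 + 1.984 + 2.94 + 1.8 + 2.34 + 1.716 + 0.18 = 10.96
Σ x·lx·mx = 32.284; T = 32.284/10.96 = 2.94562…
r ≈ ln(R0)/T = ln(10.96)/2.94562… = 0.812818… → 0.8128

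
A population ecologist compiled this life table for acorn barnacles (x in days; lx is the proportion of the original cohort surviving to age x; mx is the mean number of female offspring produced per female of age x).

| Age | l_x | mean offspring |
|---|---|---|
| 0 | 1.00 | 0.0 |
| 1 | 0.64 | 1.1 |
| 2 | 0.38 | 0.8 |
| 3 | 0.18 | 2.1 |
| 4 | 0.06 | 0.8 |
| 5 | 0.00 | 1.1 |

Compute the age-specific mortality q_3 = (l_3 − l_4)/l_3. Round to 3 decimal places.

q_3 = (l_3 − l_4) / l_3 = (0.18 − 0.06) / 0.18
     = 0.12 / 0.18 = 0.666667… → 0.667

0.667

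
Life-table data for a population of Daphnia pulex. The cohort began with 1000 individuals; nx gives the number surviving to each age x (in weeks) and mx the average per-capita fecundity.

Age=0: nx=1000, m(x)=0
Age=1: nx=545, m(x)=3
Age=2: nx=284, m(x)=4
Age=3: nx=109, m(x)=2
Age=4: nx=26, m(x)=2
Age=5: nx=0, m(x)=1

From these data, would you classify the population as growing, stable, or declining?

growing

lx = nx/n0 = nx/1000: 1, 0.545, 0.284, 0.109, 0.026, 0
R0 = Σ lx·mx = 0 + 1.635 + 1.136 + 0.218 + 0.052 + 0 = 3.041
R0 > 1, so the population is growing.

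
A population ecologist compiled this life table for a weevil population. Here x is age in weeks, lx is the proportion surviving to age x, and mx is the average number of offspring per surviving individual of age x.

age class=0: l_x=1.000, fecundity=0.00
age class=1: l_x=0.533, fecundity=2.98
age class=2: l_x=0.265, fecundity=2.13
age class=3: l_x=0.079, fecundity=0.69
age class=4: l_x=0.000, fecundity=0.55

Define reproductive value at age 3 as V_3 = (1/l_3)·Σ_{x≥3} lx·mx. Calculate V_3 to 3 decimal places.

0.690

lx·mx for x ≥ 3: 0.05451, 0 → sum = 0.05451
V_3 = 0.05451 / l_3 = 0.05451 / 0.079 = 0.69 → 0.690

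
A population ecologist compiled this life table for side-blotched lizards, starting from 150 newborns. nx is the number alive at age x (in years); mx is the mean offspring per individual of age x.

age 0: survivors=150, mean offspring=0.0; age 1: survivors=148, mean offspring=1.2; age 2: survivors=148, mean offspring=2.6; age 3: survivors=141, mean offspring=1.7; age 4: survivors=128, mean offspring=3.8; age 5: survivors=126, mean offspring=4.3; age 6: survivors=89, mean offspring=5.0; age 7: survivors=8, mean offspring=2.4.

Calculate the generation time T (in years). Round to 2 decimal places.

lx = nx/n0 = nx/150: 1, 0.98667…, 0.98667…, 0.94, 0.85333…, 0.84, 0.59333…, 0.05333…
lx·mx: 0, 1.184…, 2.565333…, 1.598, 3.242667…, 3.612, 2.966667…, 0.128… → R0 = 15.296667…
x·lx·mx: 0, 1.184…, 5.130667…, 4.794, 12.970667…, 18.06, 17.8…, 0.896… → Σ = 60.835333…
T = 60.835333… / 15.296667… = 3.977032… → 3.98

3.98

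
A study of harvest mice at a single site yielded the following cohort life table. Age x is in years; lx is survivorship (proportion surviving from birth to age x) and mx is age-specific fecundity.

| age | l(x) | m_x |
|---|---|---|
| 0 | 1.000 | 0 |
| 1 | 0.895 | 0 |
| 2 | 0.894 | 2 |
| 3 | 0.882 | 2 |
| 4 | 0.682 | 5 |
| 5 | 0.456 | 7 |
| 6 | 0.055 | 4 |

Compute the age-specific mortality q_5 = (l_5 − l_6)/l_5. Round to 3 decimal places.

q_5 = (l_5 − l_6) / l_5 = (0.456 − 0.055) / 0.456
     = 0.401 / 0.456 = 0.879386… → 0.879

0.879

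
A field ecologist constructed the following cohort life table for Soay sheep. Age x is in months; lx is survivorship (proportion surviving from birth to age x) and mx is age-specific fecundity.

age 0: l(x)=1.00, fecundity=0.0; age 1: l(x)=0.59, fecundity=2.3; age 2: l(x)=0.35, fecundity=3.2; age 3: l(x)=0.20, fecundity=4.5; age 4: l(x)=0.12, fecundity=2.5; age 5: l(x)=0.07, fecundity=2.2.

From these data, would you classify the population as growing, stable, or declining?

growing

R0 = Σ lx·mx = 0 + 1.357 + 1.12 + 0.9 + 0.3 + 0.154 = 3.831
R0 > 1, so the population is growing.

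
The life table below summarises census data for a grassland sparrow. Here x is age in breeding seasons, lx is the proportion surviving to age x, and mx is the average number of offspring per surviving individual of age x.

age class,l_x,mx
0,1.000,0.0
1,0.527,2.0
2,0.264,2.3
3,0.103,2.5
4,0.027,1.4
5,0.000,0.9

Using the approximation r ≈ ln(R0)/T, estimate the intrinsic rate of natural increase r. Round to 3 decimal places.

0.411

R0 = Σ lx·mx = 0 + 1.054 + 0.6072 + 0.2575 + 0.0378 + 0 = 1.9565
Σ x·lx·mx = 3.1921; T = 3.1921/1.9565 = 1.63154…
r ≈ ln(R0)/T = ln(1.9565)/1.63154… = 0.41137… → 0.411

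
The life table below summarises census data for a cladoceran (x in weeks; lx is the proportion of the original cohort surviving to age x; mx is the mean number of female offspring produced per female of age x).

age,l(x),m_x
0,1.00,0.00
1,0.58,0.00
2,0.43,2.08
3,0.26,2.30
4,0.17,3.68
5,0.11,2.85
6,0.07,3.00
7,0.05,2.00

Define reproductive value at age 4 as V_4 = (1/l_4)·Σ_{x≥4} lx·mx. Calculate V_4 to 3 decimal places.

lx·mx for x ≥ 4: 0.6256, 0.3135, 0.21, 0.1 → sum = 1.2491
V_4 = 1.2491 / l_4 = 1.2491 / 0.17 = 7.347647… → 7.348

7.348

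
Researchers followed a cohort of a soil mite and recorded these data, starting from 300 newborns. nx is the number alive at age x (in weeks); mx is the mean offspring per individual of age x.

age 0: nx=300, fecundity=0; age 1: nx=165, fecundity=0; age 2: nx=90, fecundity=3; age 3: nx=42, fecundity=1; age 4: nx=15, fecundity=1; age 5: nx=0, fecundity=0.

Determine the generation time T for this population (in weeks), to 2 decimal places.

2.22

lx = nx/n0 = nx/300: 1, 0.55, 0.3, 0.14, 0.05, 0
lx·mx: 0, 0, 0.9, 0.14, 0.05, 0 → R0 = 1.09
x·lx·mx: 0, 0, 1.8, 0.42, 0.2, 0 → Σ = 2.42
T = 2.42 / 1.09 = 2.220183… → 2.22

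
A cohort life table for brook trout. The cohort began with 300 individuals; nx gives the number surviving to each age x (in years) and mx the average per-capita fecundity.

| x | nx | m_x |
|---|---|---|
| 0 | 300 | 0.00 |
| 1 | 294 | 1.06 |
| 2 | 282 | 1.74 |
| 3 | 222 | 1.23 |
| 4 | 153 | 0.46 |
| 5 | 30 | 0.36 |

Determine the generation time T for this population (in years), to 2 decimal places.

lx = nx/n0 = nx/300: 1, 0.98, 0.94, 0.74, 0.51, 0.1
lx·mx: 0, 1.0388, 1.6356, 0.9102, 0.2346, 0.036 → R0 = 3.8552
x·lx·mx: 0, 1.0388, 3.2712, 2.7306, 0.9384, 0.18 → Σ = 8.159
T = 8.159 / 3.8552 = 2.116362… → 2.12

2.12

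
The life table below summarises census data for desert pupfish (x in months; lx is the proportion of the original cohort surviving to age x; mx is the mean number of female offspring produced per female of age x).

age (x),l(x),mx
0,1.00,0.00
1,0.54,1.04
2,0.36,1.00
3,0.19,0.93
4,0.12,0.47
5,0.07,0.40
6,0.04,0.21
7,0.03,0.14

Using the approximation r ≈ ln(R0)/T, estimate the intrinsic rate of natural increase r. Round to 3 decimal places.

R0 = Σ lx·mx = 0 + 0.5616 + 0.36 + 0.1767 + 0.0564 + 0.028 + 0.0084 + 0.0042 = 1.1953
Σ x·lx·mx = 2.2571; T = 2.2571/1.1953 = 1.88831…
r ≈ ln(R0)/T = ln(1.1953)/1.88831… = 0.09447… → 0.094

0.094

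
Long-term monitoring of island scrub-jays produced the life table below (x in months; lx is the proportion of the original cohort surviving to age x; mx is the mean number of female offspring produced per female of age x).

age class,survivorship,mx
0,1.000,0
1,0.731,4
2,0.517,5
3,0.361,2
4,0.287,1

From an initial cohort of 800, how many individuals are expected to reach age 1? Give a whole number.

Expected survivors = N0 · l_1 = 800 × 0.731 = 584.8 → 585

585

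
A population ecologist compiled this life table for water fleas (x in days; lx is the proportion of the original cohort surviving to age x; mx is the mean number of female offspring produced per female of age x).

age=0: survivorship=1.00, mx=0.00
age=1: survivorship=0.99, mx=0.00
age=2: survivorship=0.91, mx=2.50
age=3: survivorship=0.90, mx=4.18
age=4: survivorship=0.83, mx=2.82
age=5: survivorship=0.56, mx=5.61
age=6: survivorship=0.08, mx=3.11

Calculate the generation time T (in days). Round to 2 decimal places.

lx·mx: 0, 0, 2.275, 3.762, 2.3406, 3.1416, 0.2488 → R0 = 11.768
x·lx·mx: 0, 0, 4.55, 11.286, 9.3624, 15.708, 1.4928 → Σ = 42.3992
T = 42.3992 / 11.768 = 3.602923… → 3.60

3.60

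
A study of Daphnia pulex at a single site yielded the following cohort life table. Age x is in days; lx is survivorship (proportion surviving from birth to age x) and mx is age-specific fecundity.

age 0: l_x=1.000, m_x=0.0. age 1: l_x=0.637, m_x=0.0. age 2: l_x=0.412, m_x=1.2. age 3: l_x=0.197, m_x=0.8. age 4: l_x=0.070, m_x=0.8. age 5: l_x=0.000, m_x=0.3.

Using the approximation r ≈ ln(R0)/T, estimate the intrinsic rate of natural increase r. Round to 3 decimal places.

-0.145

R0 = Σ lx·mx = 0 + 0 + 0.4944 + 0.1576 + 0.056 + 0 = 0.708
Σ x·lx·mx = 1.6856; T = 1.6856/0.708 = 2.38079…
r ≈ ln(R0)/T = ln(0.708)/2.38079… = -0.14504… → -0.145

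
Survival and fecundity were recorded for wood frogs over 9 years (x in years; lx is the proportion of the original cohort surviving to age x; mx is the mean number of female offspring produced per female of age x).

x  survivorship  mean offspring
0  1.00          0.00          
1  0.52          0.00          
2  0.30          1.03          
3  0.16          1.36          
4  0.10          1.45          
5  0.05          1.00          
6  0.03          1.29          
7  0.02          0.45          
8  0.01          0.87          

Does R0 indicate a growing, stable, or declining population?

R0 = Σ lx·mx = 0 + 0 + 0.309 + 0.2176 + 0.145 + 0.05 + 0.0387 + 0.009 + 0.0087 = 0.778
R0 < 1, so the population is declining.

declining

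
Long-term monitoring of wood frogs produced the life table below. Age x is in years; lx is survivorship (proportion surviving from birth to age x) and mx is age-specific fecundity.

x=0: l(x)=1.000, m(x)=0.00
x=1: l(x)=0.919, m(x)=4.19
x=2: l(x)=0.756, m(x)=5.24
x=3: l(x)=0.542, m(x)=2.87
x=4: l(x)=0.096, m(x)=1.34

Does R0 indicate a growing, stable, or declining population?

growing

R0 = Σ lx·mx = 0 + 3.85061 + 3.96144 + 1.55554 + 0.12864 = 9.49623
R0 > 1, so the population is growing.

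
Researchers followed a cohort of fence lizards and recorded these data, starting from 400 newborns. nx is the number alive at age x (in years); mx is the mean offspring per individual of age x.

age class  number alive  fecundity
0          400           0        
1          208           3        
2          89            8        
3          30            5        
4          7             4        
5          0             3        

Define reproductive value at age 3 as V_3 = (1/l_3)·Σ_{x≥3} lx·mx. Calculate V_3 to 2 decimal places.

lx = nx/n0 = nx/400: 1, 0.52, 0.2225, 0.075, 0.0175, 0
lx·mx for x ≥ 3: 0.375, 0.07, 0 → sum = 0.445
V_3 = 0.445 / l_3 = 0.445 / 0.075 = 5.933333… → 5.93

5.93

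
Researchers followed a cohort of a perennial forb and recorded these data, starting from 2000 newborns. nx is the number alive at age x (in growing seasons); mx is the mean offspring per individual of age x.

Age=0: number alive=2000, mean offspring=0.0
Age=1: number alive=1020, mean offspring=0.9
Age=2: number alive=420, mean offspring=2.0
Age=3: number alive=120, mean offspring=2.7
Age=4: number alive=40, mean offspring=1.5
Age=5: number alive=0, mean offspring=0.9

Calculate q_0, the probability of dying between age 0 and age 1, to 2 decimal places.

0.49

lx = nx/n0 = nx/2000: 1, 0.51, 0.21, 0.06, 0.02, 0
q_0 = (l_0 − l_1) / l_0 = (1 − 0.51) / 1
     = 0.49 / 1 = 0.49 → 0.49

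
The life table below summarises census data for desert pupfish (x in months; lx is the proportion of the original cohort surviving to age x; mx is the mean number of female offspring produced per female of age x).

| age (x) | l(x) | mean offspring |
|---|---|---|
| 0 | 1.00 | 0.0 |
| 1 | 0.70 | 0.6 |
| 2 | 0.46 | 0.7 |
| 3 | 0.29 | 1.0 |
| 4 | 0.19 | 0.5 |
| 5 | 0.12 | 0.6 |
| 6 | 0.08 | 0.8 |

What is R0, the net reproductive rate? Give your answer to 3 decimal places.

1.263

lx·mx by age: 0, 0.42, 0.322, 0.29, 0.095, 0.072, 0.064
R0 = Σ lx·mx = 1.263 → 1.263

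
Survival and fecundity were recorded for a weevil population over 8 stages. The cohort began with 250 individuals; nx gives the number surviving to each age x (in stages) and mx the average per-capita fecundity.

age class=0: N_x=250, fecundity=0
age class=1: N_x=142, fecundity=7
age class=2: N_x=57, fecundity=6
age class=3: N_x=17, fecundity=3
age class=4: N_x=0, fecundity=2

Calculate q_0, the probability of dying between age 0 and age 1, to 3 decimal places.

0.432

lx = nx/n0 = nx/250: 1, 0.568, 0.228, 0.068, 0
q_0 = (l_0 − l_1) / l_0 = (1 − 0.568) / 1
     = 0.432 / 1 = 0.432 → 0.432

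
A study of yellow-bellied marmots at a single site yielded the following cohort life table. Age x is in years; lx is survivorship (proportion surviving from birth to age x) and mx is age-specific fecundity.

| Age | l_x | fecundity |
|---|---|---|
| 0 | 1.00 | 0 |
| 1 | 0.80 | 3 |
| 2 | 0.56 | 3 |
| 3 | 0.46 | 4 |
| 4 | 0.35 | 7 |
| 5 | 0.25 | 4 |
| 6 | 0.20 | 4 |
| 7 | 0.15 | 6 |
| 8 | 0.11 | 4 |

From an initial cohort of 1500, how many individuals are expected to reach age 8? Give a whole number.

Expected survivors = N0 · l_8 = 1500 × 0.11 = 165 → 165

165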